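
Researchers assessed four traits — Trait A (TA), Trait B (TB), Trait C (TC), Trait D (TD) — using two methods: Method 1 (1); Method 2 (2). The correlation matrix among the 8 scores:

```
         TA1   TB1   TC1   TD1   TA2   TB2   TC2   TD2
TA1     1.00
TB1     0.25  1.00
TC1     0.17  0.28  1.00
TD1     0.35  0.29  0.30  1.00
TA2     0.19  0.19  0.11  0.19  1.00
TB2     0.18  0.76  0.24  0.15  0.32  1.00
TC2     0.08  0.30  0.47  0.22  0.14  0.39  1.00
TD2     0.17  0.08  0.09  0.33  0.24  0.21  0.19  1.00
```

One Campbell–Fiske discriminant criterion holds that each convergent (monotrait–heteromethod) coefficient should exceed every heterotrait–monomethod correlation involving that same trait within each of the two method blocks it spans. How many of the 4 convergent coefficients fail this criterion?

2

Checking each validity diagonal entry against its comparison values:
TA (methods 1·2): 0.19 vs {0.25, 0.32, 0.17, 0.14, 0.35, 0.24} → fail.
TB (methods 1·2): 0.76 vs {0.25, 0.32, 0.28, 0.39, 0.29, 0.21} → pass.
TC (methods 1·2): 0.47 vs {0.17, 0.14, 0.28, 0.39, 0.30, 0.19} → pass.
TD (methods 1·2): 0.33 vs {0.35, 0.24, 0.29, 0.21, 0.30, 0.19} → fail.
2 of 4 fail.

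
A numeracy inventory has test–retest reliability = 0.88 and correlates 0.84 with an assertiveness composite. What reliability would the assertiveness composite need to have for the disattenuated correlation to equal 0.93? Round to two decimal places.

r_true = r_obs / √(r_xx · r_yy) ⇒ 0.93 = 0.84 / √(0.88 · r_yy).
√(0.88 · r_yy) = 0.84 / 0.93 = 0.9032; 0.88 · r_yy = 0.8158; r_yy = 0.8158 / 0.88 ≈ 0.93.

0.93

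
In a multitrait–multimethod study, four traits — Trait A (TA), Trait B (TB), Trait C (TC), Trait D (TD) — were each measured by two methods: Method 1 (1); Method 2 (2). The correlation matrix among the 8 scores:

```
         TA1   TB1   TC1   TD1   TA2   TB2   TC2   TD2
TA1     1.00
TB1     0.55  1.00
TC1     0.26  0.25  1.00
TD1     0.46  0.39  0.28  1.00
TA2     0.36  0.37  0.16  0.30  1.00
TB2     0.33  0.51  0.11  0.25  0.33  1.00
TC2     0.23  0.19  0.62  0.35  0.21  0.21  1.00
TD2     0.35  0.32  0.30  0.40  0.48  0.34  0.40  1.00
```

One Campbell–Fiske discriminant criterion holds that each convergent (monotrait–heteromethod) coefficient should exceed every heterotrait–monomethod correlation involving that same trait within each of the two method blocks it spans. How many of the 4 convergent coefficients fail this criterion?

3

Convergent coefficients and their comparison sets:
TA (methods 1·2): 0.36 vs {0.55, 0.33, 0.26, 0.21, 0.46, 0.48} → fail.
TB (methods 1·2): 0.51 vs {0.55, 0.33, 0.25, 0.21, 0.39, 0.34} → fail.
TC (methods 1·2): 0.62 vs {0.26, 0.21, 0.25, 0.21, 0.28, 0.40} → pass.
TD (methods 1·2): 0.40 vs {0.46, 0.48, 0.39, 0.34, 0.28, 0.40} → fail.
3 of 4 fail.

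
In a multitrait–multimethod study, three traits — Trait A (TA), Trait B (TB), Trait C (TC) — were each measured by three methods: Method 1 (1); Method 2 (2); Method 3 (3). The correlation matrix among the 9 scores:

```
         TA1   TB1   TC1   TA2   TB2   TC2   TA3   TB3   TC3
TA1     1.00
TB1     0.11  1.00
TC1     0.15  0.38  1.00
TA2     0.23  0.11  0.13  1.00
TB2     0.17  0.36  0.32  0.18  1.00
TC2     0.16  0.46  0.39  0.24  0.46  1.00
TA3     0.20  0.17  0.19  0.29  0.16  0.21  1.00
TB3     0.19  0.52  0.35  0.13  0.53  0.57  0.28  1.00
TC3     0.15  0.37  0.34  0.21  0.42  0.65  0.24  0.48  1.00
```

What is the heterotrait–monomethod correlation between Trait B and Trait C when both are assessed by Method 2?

0.46

Different traits, same method: r(TB2, TC2) = 0.46.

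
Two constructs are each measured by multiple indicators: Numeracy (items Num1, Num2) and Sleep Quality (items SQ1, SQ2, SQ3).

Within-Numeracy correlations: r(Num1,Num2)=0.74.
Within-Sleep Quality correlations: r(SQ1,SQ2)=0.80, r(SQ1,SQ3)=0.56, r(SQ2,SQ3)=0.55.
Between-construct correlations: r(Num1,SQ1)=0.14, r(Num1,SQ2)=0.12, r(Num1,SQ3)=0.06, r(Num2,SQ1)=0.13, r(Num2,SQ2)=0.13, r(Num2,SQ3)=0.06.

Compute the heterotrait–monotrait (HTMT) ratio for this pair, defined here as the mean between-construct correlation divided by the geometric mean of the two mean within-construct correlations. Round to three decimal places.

0.155

Between-construct mean = 0.64/6 = 0.1067.
Mean within-Num = 0.74/1 = 0.7400; mean within-SQ = 1.91/3 = 0.6367.
Geometric mean = √(0.7400 × 0.6367) = 0.6864.
HTMT = 0.1067 / 0.6864 = 0.155.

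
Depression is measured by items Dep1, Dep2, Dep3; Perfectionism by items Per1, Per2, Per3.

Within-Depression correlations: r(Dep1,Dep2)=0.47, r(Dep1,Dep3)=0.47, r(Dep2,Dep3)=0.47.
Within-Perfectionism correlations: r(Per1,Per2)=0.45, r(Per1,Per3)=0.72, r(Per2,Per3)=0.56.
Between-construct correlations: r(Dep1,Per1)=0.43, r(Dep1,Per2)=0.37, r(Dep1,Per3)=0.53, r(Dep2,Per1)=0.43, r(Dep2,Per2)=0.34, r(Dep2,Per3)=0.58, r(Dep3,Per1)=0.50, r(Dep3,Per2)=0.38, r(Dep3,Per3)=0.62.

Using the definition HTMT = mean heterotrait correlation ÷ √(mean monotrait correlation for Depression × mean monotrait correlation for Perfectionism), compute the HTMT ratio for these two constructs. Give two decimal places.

Mean heterotrait r = 4.18/9 = 0.4644.
Mean within-Dep = 1.41/3 = 0.4700; mean within-Per = 1.73/3 = 0.5767.
Geometric mean = √(0.4700 × 0.5767) = 0.5206.
HTMT = 0.4644 / 0.5206 = 0.89.

0.89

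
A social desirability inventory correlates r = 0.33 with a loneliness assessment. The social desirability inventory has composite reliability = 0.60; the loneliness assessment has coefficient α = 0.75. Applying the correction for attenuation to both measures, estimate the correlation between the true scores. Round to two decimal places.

r_true = r_obs / √(r_xx · r_yy) = 0.33 / √(0.60 × 0.75) = 0.33 / √0.4500 = 0.33 / 0.6708 ≈ 0.49.

0.49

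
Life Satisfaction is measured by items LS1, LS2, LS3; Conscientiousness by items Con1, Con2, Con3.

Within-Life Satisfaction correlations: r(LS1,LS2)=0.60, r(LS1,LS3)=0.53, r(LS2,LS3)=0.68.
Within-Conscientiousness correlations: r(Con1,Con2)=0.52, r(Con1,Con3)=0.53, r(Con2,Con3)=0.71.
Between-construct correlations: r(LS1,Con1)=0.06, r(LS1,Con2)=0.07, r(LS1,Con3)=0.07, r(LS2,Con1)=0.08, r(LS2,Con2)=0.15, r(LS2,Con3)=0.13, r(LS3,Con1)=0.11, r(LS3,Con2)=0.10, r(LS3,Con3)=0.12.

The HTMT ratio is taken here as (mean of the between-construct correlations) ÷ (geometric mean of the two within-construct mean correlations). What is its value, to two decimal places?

0.17

Mean heterotrait r = 0.89/9 = 0.0989.
Mean within-LS = 1.81/3 = 0.6033; mean within-Con = 1.76/3 = 0.5867.
Geometric mean = √(0.6033 × 0.5867) = 0.5949.
HTMT = 0.0989 / 0.5949 = 0.17.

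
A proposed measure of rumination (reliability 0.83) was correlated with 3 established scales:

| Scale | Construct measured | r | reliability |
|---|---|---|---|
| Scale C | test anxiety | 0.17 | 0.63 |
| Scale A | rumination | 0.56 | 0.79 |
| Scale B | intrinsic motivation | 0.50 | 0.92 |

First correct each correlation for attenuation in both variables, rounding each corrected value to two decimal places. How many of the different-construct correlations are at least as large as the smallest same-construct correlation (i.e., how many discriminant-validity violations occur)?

0

Disattenuated r (r / √(r_scale · r_new)):
  Scale C (disc): 0.17 / √(0.63·0.83) = 0.24
  Scale A (conv): 0.56 / √(0.79·0.83) = 0.69
  Scale B (disc): 0.50 / √(0.92·0.83) = 0.57
Smallest convergent = 0.69. Discriminant values: 0.24, 0.57; count ≥ 0.69 → 0.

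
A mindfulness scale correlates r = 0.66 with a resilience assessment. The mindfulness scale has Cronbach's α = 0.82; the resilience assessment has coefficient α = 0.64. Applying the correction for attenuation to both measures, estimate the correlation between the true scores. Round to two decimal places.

0.91

r_true = r_obs / √(r_xx · r_yy) = 0.66 / √(0.82 × 0.64) = 0.66 / √0.5248 = 0.66 / 0.7244 ≈ 0.91.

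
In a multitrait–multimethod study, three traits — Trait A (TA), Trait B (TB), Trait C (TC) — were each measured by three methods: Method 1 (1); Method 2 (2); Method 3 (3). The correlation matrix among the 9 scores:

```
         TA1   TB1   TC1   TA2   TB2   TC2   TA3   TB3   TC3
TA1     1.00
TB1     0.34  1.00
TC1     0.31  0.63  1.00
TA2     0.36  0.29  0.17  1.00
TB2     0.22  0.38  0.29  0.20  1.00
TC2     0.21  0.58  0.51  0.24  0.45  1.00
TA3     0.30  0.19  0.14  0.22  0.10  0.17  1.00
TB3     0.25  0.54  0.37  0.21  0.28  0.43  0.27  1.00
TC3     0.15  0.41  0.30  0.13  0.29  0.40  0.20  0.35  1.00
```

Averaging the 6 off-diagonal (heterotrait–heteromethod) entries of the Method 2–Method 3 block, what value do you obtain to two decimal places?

HTHM values (method 2 × method 3): 0.21, 0.13, 0.10, 0.29, 0.17, 0.43; mean = 1.33/6 = 0.22.

0.22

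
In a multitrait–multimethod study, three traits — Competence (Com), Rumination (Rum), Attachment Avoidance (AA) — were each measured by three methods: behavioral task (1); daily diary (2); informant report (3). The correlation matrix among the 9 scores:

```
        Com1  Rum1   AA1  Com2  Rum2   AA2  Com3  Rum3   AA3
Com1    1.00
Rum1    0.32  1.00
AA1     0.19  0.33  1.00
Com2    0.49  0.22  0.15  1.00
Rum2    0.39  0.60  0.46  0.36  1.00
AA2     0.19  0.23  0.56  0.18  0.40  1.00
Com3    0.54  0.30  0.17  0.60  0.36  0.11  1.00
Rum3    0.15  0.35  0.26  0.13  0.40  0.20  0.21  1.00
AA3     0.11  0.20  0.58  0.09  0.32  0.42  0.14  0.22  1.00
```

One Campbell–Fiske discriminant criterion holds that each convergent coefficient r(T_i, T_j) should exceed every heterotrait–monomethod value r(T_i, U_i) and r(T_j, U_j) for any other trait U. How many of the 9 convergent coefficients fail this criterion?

1

Convergent coefficients and their comparison sets:
Com (methods 1·2): 0.49 vs {0.32, 0.36, 0.19, 0.18} → pass.
Com (methods 1·3): 0.54 vs {0.32, 0.21, 0.19, 0.14} → pass.
Com (methods 2·3): 0.60 vs {0.36, 0.21, 0.18, 0.14} → pass.
Rum (methods 1·2): 0.60 vs {0.32, 0.36, 0.33, 0.40} → pass.
Rum (methods 1·3): 0.35 vs {0.32, 0.21, 0.33, 0.22} → pass.
Rum (methods 2·3): 0.40 vs {0.36, 0.21, 0.40, 0.22} → fail.
AA (methods 1·2): 0.56 vs {0.19, 0.18, 0.33, 0.40} → pass.
AA (methods 1·3): 0.58 vs {0.19, 0.14, 0.33, 0.22} → pass.
AA (methods 2·3): 0.42 vs {0.18, 0.14, 0.40, 0.22} → pass.
1 of 9 fail.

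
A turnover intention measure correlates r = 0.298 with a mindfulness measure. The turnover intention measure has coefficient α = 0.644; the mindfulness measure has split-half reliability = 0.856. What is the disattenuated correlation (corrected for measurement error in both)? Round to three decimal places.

r_true = r_obs / √(r_xx · r_yy) = 0.298 / √(0.644 × 0.856) = 0.298 / √0.551264 = 0.298 / 0.7425 ≈ 0.401.

0.401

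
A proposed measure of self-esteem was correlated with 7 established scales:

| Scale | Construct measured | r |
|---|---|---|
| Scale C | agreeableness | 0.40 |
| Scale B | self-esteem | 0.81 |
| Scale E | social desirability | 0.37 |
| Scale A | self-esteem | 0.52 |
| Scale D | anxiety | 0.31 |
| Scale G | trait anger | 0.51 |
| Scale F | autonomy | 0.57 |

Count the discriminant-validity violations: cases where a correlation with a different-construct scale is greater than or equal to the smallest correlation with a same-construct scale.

Convergent (same construct = self-esteem): Scale B, Scale A.
Smallest convergent = 0.52. Discriminant values: 0.40, 0.37, 0.31, 0.51, 0.57; count ≥ 0.52 → 1.

1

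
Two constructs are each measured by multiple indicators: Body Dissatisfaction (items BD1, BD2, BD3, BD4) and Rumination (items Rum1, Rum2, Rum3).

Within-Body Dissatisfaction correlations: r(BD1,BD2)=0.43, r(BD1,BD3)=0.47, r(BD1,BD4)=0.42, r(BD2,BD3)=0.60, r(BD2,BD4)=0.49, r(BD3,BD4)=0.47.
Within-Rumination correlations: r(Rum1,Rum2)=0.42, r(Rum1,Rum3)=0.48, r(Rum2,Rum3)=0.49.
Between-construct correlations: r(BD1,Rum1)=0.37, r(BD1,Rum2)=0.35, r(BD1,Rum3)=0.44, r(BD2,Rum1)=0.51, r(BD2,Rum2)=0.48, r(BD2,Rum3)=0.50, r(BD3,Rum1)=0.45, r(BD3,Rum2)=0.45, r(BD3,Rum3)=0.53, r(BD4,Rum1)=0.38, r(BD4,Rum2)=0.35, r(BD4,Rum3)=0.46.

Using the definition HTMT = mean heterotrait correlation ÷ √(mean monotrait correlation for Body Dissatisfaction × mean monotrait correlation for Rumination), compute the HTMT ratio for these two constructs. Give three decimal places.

Between-construct mean = 5.27/12 = 0.4392.
Mean within-BD = 2.88/6 = 0.4800; mean within-Rum = 1.39/3 = 0.4633.
Geometric mean = √(0.4800 × 0.4633) = 0.4716.
HTMT = 0.4392 / 0.4716 = 0.931.

0.931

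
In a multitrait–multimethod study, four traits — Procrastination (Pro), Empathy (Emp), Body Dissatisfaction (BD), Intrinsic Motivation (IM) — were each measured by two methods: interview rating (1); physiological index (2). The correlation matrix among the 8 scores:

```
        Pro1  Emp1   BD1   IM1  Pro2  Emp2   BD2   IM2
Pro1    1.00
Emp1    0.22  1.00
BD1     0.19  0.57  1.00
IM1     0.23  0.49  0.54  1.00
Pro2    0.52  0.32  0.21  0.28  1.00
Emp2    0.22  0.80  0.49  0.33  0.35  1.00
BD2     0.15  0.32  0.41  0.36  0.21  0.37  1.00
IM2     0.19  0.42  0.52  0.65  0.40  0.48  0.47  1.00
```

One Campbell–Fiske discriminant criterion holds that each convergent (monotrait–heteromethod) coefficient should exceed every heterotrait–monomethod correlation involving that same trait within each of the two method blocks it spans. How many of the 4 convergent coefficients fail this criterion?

1

Each convergent coefficient versus the relevant comparison correlations:
Pro (methods 1·2): 0.52 vs {0.22, 0.35, 0.19, 0.21, 0.23, 0.40} → pass.
Emp (methods 1·2): 0.80 vs {0.22, 0.35, 0.57, 0.37, 0.49, 0.48} → pass.
BD (methods 1·2): 0.41 vs {0.19, 0.21, 0.57, 0.37, 0.54, 0.47} → fail.
IM (methods 1·2): 0.65 vs {0.23, 0.40, 0.49, 0.48, 0.54, 0.47} → pass.
1 of 4 fail.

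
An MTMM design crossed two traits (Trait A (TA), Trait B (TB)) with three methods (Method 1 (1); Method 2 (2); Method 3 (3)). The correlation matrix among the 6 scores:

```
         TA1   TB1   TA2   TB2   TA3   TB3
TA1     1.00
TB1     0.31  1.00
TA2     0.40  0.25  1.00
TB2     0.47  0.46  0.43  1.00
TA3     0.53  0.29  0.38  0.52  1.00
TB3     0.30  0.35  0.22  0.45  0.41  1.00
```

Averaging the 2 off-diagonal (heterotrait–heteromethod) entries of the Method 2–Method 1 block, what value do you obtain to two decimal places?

HTHM values (method 2 × method 1): 0.25, 0.47; mean = 0.72/2 = 0.36.

0.36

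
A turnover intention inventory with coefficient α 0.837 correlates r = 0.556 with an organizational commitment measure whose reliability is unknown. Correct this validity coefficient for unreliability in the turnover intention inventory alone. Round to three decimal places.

Single correction: r_c = r_obs / √r_xx = 0.556 / √0.837 = 0.556 / 0.9149 ≈ 0.608.

0.608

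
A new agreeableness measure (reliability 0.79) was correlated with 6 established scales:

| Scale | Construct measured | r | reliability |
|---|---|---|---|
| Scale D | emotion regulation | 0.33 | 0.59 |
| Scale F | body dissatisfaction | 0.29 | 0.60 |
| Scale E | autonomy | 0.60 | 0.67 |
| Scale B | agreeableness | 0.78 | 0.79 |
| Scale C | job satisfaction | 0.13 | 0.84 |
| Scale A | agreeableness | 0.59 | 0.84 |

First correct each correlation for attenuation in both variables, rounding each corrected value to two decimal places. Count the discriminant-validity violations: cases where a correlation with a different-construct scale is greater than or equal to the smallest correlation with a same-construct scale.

1

Disattenuated r (r / √(r_scale · r_new)):
  Scale D (disc): 0.33 / √(0.59·0.79) = 0.48
  Scale F (disc): 0.29 / √(0.60·0.79) = 0.42
  Scale E (disc): 0.60 / √(0.67·0.79) = 0.82
  Scale B (conv): 0.78 / √(0.79·0.79) = 0.99
  Scale C (disc): 0.13 / √(0.84·0.79) = 0.16
  Scale A (conv): 0.59 / √(0.84·0.79) = 0.72
Smallest convergent = 0.72. Discriminant values: 0.48, 0.42, 0.82, 0.16; count ≥ 0.72 → 1.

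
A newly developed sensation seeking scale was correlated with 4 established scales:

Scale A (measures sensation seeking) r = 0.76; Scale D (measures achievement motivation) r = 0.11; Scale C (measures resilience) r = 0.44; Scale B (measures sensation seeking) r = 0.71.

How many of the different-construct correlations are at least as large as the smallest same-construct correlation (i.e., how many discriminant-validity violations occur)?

0

Convergent (same construct = sensation seeking): Scale A, Scale B.
Smallest convergent = 0.71. Discriminant values: 0.11, 0.44; count ≥ 0.71 → 0.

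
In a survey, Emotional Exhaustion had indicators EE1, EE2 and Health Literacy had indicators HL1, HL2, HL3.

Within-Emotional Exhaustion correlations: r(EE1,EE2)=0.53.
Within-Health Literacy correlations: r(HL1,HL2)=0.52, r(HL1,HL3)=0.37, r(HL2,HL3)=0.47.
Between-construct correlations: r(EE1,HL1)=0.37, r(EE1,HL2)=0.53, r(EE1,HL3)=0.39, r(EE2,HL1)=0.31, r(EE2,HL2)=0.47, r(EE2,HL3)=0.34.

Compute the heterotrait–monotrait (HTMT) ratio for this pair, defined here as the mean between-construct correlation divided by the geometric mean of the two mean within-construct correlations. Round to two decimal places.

Mean heterotrait r = 2.41/6 = 0.4017.
Mean within-EE = 0.53/1 = 0.5300; mean within-HL = 1.36/3 = 0.4533.
Geometric mean = √(0.5300 × 0.4533) = 0.4902.
HTMT = 0.4017 / 0.4902 = 0.82.

0.82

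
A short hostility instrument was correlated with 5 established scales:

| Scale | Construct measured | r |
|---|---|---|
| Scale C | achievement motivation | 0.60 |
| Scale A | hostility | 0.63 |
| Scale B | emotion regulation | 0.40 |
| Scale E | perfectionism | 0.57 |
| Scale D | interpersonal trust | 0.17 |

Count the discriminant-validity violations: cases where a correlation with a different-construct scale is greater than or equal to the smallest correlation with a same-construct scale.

Convergent (same construct = hostility): Scale A.
Smallest convergent = 0.63. Discriminant values: 0.60, 0.40, 0.57, 0.17; count ≥ 0.63 → 0.

0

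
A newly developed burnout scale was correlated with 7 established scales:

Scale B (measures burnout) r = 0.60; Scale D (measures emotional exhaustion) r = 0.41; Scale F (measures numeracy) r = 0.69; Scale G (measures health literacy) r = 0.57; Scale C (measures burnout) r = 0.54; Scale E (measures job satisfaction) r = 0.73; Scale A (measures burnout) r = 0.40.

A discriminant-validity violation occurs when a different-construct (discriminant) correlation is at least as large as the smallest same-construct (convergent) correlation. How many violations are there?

Convergent (same construct = burnout): Scale B, Scale C, Scale A.
Smallest convergent = 0.40. Discriminant values: 0.41, 0.69, 0.57, 0.73; count ≥ 0.40 → 4.

4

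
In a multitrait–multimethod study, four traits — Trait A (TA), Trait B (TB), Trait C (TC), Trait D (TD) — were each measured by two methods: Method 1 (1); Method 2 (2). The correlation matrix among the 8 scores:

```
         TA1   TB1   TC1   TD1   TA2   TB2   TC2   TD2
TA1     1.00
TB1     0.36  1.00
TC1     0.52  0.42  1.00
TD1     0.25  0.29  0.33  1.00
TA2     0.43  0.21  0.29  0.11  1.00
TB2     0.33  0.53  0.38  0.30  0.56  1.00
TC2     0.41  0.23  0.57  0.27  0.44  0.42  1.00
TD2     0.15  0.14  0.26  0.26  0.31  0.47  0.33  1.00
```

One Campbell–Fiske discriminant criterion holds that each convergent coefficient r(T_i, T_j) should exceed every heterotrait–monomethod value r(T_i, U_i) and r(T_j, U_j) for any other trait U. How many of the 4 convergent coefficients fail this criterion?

3

Checking each validity diagonal entry against its comparison values:
TA (methods 1·2): 0.43 vs {0.36, 0.56, 0.52, 0.44, 0.25, 0.31} → fail.
TB (methods 1·2): 0.53 vs {0.36, 0.56, 0.42, 0.42, 0.29, 0.47} → fail.
TC (methods 1·2): 0.57 vs {0.52, 0.44, 0.42, 0.42, 0.33, 0.33} → pass.
TD (methods 1·2): 0.26 vs {0.25, 0.31, 0.29, 0.47, 0.33, 0.33} → fail.
3 of 4 fail.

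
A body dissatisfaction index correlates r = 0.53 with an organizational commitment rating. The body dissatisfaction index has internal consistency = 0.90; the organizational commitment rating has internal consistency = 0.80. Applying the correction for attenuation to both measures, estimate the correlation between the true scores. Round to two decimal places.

r_true = r_obs / √(r_xx · r_yy) = 0.53 / √(0.90 × 0.80) = 0.53 / √0.7200 = 0.53 / 0.8485 ≈ 0.62.

0.62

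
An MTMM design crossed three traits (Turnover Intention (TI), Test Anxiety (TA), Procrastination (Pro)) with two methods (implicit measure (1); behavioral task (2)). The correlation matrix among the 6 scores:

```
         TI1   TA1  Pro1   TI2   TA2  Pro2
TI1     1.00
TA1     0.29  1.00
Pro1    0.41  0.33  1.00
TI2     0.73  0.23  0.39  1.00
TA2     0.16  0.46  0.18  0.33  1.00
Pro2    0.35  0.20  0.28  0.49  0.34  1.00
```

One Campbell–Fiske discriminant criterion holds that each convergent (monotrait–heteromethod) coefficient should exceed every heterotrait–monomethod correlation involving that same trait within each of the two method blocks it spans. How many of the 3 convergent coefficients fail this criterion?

Convergent coefficients and their comparison sets:
TI (methods 1·2): 0.73 vs {0.29, 0.33, 0.41, 0.49} → pass.
TA (methods 1·2): 0.46 vs {0.29, 0.33, 0.33, 0.34} → pass.
Pro (methods 1·2): 0.28 vs {0.41, 0.49, 0.33, 0.34} → fail.
1 of 3 fail.

1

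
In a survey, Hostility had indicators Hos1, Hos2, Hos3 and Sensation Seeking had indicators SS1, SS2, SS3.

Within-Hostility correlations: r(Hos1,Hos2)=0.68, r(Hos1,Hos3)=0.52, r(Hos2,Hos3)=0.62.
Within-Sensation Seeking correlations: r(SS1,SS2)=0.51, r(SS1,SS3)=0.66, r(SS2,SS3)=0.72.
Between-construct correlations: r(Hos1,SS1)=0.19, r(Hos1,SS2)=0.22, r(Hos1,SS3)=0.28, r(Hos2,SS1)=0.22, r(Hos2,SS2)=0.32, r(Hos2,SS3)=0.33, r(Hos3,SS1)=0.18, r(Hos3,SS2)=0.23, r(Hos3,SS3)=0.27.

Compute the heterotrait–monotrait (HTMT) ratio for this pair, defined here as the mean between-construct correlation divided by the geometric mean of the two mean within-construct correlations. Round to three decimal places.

0.403

Mean between = 2.24/9 = 0.2489.
Mean within-Hos = 1.82/3 = 0.6067; mean within-SS = 1.89/3 = 0.6300.
Geometric mean = √(0.6067 × 0.6300) = 0.6182.
HTMT = 0.2489 / 0.6182 = 0.403.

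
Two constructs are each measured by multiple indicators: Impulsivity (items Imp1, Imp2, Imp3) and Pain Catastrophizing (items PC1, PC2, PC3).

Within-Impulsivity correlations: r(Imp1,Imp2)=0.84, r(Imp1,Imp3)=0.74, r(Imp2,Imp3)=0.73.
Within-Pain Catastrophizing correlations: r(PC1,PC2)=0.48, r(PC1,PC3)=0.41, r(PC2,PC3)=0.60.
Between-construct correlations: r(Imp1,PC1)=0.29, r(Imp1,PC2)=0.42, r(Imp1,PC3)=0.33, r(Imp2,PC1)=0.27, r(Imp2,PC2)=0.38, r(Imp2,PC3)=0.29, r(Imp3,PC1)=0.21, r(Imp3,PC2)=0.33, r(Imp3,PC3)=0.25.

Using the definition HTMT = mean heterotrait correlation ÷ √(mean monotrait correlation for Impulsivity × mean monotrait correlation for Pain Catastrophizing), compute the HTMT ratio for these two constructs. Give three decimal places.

Between-construct mean = 2.77/9 = 0.3078.
Mean within-Imp = 2.31/3 = 0.7700; mean within-PC = 1.49/3 = 0.4967.
Geometric mean = √(0.7700 × 0.4967) = 0.6184.
HTMT = 0.3078 / 0.6184 = 0.498.

0.498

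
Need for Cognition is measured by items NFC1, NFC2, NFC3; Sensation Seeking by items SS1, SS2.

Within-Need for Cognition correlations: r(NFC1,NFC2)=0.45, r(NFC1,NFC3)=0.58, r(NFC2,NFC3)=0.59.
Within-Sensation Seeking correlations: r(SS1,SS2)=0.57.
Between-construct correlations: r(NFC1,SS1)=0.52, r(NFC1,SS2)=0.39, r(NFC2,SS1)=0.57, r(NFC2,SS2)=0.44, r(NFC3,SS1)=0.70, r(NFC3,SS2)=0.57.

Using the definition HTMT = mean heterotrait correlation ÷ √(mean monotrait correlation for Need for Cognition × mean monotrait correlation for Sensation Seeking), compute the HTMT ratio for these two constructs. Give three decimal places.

0.958

Mean heterotrait r = 3.19/6 = 0.5317.
Mean within-NFC = 1.62/3 = 0.5400; mean within-SS = 0.57/1 = 0.5700.
Geometric mean = √(0.5400 × 0.5700) = 0.5548.
HTMT = 0.5317 / 0.5548 = 0.958.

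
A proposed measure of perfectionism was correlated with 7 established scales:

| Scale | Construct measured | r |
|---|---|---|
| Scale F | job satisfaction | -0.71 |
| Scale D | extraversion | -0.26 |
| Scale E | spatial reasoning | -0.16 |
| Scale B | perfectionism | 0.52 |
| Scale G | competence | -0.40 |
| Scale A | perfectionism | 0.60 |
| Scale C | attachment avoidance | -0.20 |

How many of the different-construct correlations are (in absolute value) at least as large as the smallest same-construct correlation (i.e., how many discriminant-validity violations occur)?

1

Convergent (same construct = perfectionism): Scale B, Scale A.
Smallest convergent = 0.52. Discriminant |r|: 0.71, 0.26, 0.16, 0.40, 0.20; count ≥ 0.52 → 1.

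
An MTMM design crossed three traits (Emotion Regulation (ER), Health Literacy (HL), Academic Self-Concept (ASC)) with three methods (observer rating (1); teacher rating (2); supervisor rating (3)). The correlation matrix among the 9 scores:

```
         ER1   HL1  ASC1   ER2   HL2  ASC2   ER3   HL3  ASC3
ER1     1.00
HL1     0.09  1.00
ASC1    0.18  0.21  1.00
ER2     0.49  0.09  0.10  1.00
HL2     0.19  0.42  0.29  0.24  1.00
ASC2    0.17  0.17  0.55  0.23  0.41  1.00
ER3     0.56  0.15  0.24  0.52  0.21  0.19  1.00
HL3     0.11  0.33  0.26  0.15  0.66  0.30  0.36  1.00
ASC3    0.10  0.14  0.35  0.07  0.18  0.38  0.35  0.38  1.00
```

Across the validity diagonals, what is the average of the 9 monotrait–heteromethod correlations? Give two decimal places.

0.47

Convergent values: 0.49, 0.56, 0.52, 0.42, 0.33, 0.66, 0.55, 0.35, 0.38; mean = 4.26/9 = 0.47.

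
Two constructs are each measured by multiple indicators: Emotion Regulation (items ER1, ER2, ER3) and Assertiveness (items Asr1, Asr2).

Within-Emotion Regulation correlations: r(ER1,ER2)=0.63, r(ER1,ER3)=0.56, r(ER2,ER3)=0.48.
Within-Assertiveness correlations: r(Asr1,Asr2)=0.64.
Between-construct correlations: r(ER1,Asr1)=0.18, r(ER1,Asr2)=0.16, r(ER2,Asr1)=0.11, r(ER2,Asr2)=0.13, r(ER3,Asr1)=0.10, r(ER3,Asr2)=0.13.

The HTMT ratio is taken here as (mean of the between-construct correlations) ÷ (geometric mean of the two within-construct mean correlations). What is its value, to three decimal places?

0.226

Mean between = 0.81/6 = 0.1350.
Mean within-ER = 1.67/3 = 0.5567; mean within-Asr = 0.64/1 = 0.6400.
Geometric mean = √(0.5567 × 0.6400) = 0.5969.
HTMT = 0.1350 / 0.5969 = 0.226.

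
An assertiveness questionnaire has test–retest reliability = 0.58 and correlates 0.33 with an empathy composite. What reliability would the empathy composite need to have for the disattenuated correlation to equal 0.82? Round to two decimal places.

0.28

r_true = r_obs / √(r_xx · r_yy) ⇒ 0.82 = 0.33 / √(0.58 · r_yy).
√(0.58 · r_yy) = 0.33 / 0.82 = 0.4024; 0.58 · r_yy = 0.1619; r_yy = 0.1619 / 0.58 ≈ 0.28.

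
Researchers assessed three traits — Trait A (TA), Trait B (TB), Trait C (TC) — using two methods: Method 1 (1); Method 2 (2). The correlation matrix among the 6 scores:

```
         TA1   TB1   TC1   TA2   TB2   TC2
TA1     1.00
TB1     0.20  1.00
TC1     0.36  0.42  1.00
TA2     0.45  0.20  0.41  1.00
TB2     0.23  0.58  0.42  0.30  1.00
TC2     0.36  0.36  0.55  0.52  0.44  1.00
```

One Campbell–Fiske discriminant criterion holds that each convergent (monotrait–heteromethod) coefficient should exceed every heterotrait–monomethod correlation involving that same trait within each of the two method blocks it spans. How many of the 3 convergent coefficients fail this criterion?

Convergent coefficients and their comparison sets:
TA (methods 1·2): 0.45 vs {0.20, 0.30, 0.36, 0.52} → fail.
TB (methods 1·2): 0.58 vs {0.20, 0.30, 0.42, 0.44} → pass.
TC (methods 1·2): 0.55 vs {0.36, 0.52, 0.42, 0.44} → pass.
1 of 3 fail.

1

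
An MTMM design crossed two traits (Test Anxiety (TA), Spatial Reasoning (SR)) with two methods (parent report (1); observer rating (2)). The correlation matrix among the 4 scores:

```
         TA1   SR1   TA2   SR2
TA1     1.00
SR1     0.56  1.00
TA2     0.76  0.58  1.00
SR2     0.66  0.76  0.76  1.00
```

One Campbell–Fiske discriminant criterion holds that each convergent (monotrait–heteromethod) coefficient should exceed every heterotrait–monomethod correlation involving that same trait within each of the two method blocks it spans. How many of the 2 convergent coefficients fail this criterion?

2

Convergent coefficients and their comparison sets:
TA (methods 1·2): 0.76 vs {0.56, 0.76} → fail.
SR (methods 1·2): 0.76 vs {0.56, 0.76} → fail.
2 of 2 fail.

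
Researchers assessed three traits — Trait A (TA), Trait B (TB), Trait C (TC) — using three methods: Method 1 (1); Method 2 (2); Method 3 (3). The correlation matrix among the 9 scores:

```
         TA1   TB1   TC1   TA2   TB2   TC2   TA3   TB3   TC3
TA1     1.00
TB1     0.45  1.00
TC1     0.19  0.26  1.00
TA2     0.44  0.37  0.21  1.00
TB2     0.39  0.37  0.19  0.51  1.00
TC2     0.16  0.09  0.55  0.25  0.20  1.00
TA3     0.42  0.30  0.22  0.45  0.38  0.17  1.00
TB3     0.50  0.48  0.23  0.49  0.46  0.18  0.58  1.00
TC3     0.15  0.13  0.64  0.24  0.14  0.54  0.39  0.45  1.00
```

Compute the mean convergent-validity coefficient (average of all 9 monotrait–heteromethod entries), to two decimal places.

0.48

Convergent values: 0.44, 0.42, 0.45, 0.37, 0.48, 0.46, 0.55, 0.64, 0.54; mean = 4.35/9 = 0.48.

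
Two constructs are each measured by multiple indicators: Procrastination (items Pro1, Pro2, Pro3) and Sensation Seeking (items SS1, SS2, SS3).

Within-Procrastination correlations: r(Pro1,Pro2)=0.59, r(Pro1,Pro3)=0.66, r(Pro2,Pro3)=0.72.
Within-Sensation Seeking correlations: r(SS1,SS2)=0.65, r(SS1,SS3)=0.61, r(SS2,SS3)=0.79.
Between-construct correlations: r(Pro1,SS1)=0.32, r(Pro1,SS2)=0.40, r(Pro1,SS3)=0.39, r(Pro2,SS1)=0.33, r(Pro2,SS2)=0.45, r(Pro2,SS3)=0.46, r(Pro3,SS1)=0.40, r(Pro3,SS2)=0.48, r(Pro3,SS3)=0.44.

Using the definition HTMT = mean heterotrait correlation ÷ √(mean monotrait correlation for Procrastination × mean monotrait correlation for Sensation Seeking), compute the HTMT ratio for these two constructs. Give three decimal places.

Mean between = 3.67/9 = 0.4078.
Mean within-Pro = 1.97/3 = 0.6567; mean within-SS = 2.05/3 = 0.6833.
Geometric mean = √(0.6567 × 0.6833) = 0.6699.
HTMT = 0.4078 / 0.6699 = 0.609.

0.609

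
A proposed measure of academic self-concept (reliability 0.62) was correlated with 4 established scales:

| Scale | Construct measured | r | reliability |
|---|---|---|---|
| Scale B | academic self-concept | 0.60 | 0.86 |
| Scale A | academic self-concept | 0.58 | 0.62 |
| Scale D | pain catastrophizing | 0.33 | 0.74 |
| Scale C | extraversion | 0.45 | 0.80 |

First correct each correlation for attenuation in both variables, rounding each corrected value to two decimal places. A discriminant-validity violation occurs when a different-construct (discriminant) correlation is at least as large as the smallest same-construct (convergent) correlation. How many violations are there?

0

Disattenuated r (r / √(r_scale · r_new)):
  Scale B (conv): 0.60 / √(0.86·0.62) = 0.82
  Scale A (conv): 0.58 / √(0.62·0.62) = 0.94
  Scale D (disc): 0.33 / √(0.74·0.62) = 0.49
  Scale C (disc): 0.45 / √(0.80·0.62) = 0.64
Smallest convergent = 0.82. Discriminant values: 0.49, 0.64; count ≥ 0.82 → 0.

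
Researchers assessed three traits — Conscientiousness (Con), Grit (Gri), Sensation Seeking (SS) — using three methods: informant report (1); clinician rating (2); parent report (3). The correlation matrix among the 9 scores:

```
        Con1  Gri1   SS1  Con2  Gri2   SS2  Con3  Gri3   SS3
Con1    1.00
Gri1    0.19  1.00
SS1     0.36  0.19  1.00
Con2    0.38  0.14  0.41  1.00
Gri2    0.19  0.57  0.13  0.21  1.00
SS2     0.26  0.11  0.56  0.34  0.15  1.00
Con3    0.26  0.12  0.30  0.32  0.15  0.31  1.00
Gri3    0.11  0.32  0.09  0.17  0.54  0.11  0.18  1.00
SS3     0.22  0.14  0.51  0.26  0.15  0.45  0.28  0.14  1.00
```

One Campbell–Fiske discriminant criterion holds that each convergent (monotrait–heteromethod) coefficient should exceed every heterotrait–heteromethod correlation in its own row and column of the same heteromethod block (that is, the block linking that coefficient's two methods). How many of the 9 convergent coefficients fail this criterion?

2

Each convergent coefficient versus the relevant comparison correlations:
Con (methods 1·2): 0.38 vs {0.19, 0.14, 0.26, 0.41} → fail.
Con (methods 1·3): 0.26 vs {0.11, 0.12, 0.22, 0.30} → fail.
Con (methods 2·3): 0.32 vs {0.17, 0.15, 0.26, 0.31} → pass.
Gri (methods 1·2): 0.57 vs {0.14, 0.19, 0.11, 0.13} → pass.
Gri (methods 1·3): 0.32 vs {0.12, 0.11, 0.14, 0.09} → pass.
Gri (methods 2·3): 0.54 vs {0.15, 0.17, 0.15, 0.11} → pass.
SS (methods 1·2): 0.56 vs {0.41, 0.26, 0.13, 0.11} → pass.
SS (methods 1·3): 0.51 vs {0.30, 0.22, 0.09, 0.14} → pass.
SS (methods 2·3): 0.45 vs {0.31, 0.26, 0.11, 0.15} → pass.
2 of 9 fail.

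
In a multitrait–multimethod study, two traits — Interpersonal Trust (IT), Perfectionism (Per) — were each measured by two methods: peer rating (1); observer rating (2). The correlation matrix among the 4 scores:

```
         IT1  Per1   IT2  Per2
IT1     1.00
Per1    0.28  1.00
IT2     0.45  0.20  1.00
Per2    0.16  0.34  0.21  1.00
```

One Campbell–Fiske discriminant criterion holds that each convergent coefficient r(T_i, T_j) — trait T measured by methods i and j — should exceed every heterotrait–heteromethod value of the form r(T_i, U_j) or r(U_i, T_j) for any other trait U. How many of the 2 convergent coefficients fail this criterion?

Checking each validity diagonal entry against its comparison values:
IT (methods 1·2): 0.45 vs {0.16, 0.20} → pass.
Per (methods 1·2): 0.34 vs {0.20, 0.16} → pass.
0 of 2 fail.

0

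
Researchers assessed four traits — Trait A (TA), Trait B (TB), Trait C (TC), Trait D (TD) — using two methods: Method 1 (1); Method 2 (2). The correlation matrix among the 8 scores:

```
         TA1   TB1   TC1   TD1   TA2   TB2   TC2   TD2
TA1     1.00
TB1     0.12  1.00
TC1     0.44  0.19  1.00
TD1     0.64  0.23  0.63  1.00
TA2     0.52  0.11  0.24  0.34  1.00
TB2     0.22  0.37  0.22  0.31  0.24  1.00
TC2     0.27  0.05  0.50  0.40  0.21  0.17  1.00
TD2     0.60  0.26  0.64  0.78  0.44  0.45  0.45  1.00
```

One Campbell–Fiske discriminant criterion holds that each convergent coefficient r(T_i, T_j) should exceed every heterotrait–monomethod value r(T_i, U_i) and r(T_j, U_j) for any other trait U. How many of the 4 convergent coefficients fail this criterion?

Each convergent coefficient versus the relevant comparison correlations:
TA (methods 1·2): 0.52 vs {0.12, 0.24, 0.44, 0.21, 0.64, 0.44} → fail.
TB (methods 1·2): 0.37 vs {0.12, 0.24, 0.19, 0.17, 0.23, 0.45} → fail.
TC (methods 1·2): 0.50 vs {0.44, 0.21, 0.19, 0.17, 0.63, 0.45} → fail.
TD (methods 1·2): 0.78 vs {0.64, 0.44, 0.23, 0.45, 0.63, 0.45} → pass.
3 of 4 fail.

3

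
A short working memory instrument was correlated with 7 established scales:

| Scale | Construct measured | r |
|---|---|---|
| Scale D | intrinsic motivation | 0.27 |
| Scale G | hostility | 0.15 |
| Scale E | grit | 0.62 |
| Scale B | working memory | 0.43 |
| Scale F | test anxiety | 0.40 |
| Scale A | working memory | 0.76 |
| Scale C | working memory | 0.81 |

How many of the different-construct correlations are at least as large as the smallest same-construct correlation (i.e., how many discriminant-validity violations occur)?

Convergent (same construct = working memory): Scale B, Scale A, Scale C.
Smallest convergent = 0.43. Discriminant values: 0.27, 0.15, 0.62, 0.40; count ≥ 0.43 → 1.

1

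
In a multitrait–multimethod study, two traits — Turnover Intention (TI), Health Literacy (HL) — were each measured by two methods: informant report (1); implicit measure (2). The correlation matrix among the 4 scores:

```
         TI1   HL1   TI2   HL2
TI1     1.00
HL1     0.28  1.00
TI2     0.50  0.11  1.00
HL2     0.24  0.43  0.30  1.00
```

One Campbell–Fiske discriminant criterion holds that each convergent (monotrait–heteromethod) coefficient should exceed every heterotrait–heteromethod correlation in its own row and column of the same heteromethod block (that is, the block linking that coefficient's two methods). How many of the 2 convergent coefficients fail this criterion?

Checking each validity diagonal entry against its comparison values:
TI (methods 1·2): 0.50 vs {0.24, 0.11} → pass.
HL (methods 1·2): 0.43 vs {0.11, 0.24} → pass.
0 of 2 fail.

0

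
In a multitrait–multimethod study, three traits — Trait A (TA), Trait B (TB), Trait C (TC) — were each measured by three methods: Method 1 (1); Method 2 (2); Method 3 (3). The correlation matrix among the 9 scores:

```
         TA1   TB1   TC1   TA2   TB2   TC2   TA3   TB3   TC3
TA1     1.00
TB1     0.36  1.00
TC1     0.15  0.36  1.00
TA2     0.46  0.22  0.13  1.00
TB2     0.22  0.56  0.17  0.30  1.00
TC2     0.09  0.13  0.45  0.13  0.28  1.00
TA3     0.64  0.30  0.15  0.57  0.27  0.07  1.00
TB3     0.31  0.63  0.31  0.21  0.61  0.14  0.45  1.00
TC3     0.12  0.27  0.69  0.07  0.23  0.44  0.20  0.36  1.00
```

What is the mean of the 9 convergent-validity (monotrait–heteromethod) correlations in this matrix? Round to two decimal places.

Convergent values: 0.46, 0.64, 0.57, 0.56, 0.63, 0.61, 0.45, 0.69, 0.44; mean = 5.05/9 = 0.56.

0.56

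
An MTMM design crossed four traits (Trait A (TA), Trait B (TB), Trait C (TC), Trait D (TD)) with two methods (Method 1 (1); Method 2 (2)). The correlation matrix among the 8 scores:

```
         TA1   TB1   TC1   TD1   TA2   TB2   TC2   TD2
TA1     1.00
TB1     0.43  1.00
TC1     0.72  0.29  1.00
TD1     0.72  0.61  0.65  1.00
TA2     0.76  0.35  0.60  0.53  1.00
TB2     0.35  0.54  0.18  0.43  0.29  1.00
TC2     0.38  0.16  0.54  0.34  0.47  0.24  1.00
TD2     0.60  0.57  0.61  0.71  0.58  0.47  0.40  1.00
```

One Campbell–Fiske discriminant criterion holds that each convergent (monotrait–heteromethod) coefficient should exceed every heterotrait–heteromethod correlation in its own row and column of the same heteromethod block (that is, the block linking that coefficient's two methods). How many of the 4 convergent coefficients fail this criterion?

2

Convergent coefficients and their comparison sets:
TA (methods 1·2): 0.76 vs {0.35, 0.35, 0.38, 0.60, 0.60, 0.53} → pass.
TB (methods 1·2): 0.54 vs {0.35, 0.35, 0.16, 0.18, 0.57, 0.43} → fail.
TC (methods 1·2): 0.54 vs {0.60, 0.38, 0.18, 0.16, 0.61, 0.34} → fail.
TD (methods 1·2): 0.71 vs {0.53, 0.60, 0.43, 0.57, 0.34, 0.61} → pass.
2 of 4 fail.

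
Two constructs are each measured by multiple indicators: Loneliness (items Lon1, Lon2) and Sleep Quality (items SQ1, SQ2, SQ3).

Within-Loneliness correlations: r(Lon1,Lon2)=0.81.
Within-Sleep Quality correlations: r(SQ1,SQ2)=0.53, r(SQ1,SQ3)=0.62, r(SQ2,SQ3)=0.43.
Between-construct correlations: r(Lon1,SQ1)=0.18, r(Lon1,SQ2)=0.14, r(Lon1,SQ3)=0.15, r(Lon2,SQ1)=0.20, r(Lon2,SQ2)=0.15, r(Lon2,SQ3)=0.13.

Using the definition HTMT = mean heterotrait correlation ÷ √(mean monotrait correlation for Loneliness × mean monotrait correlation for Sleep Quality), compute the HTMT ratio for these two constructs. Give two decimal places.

Mean between = 0.95/6 = 0.1583.
Mean within-Lon = 0.81/1 = 0.8100; mean within-SQ = 1.58/3 = 0.5267.
Geometric mean = √(0.8100 × 0.5267) = 0.6532.
HTMT = 0.1583 / 0.6532 = 0.24.

0.24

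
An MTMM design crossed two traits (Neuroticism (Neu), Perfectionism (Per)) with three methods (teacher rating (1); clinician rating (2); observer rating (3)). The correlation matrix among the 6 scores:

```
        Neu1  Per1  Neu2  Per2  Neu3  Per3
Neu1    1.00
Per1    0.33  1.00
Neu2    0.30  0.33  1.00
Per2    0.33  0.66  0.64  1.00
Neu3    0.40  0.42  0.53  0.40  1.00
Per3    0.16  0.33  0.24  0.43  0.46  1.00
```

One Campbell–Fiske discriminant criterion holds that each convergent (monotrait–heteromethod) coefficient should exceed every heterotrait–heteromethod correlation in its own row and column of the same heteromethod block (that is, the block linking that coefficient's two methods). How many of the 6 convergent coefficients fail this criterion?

3

Convergent coefficients and their comparison sets:
Neu (methods 1·2): 0.30 vs {0.33, 0.33} → fail.
Neu (methods 1·3): 0.40 vs {0.16, 0.42} → fail.
Neu (methods 2·3): 0.53 vs {0.24, 0.40} → pass.
Per (methods 1·2): 0.66 vs {0.33, 0.33} → pass.
Per (methods 1·3): 0.33 vs {0.42, 0.16} → fail.
Per (methods 2·3): 0.43 vs {0.40, 0.24} → pass.
3 of 6 fail.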